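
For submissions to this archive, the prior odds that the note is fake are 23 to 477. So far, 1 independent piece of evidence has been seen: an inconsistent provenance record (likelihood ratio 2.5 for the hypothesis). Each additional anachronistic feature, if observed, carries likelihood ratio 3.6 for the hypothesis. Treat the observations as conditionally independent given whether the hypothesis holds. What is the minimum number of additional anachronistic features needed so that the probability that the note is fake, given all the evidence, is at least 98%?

Prior odds = 23/477.
Bayes factor of the evidence already in hand = 2.5.
Odds after that evidence = (23/477) × 2.5 = 115/954.
Target odds = 0.98/0.02 = 49.
Need 3.6ⁿ ≥ 49 ÷ (115/954) = 46746/115.
3.6⁴ = 167.9616 falls short of 46746/115 but 3.6⁵ = 604.66176 reaches it, so n = 5.

5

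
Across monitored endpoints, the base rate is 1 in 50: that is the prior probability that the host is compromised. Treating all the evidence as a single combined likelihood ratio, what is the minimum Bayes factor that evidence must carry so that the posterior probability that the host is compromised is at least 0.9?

Prior odds = 0.02/0.98 = 1/49.
Target odds = 0.9/0.1 = 9.
Required Bayes factor = 9 ÷ (1/49) = 441.

441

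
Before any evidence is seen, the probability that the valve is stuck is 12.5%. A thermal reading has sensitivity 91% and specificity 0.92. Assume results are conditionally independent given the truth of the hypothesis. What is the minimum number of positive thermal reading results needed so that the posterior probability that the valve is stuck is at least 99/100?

Prior odds: 0.125 ÷ 0.875 = 1/7.
False-positive rate = 1 − 0.92 = 0.08; likelihood ratio of a positive = 0.91/0.08 = 11.375.
Target posterior odds = 0.99/0.01 = 99.
Require 11.375ⁿ ≥ 99 ÷ (1/7) = 693.
11.375² = 129.390625 falls short of 693 but 11.375³ = 753571/512 reaches it, so n = 3.

3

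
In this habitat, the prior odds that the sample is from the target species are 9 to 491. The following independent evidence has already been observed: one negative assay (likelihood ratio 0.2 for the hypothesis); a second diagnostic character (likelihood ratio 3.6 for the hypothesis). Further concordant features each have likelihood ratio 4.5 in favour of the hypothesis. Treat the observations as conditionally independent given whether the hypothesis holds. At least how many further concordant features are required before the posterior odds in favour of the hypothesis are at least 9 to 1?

Prior odds = 9/491.
Combined Bayes factor of the evidence already in hand = 0.2 × 3.6 = 0.72.
Odds after that evidence = (9/491) × 0.72 = 162/12275.
Target odds = 9.
Need 4.5ⁿ ≥ 9 ÷ (162/12275) = 12275/18.
4.5⁴ = 410.0625 falls short of 12275/18 but 4.5⁵ = 1845.28125 reaches it, so n = 5.

5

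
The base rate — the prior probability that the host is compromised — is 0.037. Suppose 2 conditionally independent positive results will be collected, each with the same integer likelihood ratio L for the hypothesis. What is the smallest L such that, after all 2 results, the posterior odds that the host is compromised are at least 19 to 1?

23

Prior odds = 0.037/0.963 = 37/963.
Target odds = 19.
Need L² ≥ 19 ÷ (37/963) = 18297/37.
22² = 484 < 18297/37 ≤ 529 = 23², so L = 23.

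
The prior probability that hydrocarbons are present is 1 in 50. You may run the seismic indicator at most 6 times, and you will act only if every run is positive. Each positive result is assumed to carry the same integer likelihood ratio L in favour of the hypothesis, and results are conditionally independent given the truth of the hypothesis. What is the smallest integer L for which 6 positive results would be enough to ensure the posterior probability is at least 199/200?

Prior odds = 0.02/0.98 = 1/49.
Target odds = 0.995/0.005 = 199.
Need L⁶ ≥ 199 ÷ (1/49) = 9751.
4⁶ = 4096 < 9751 ≤ 15625 = 5⁶, so L = 5.

5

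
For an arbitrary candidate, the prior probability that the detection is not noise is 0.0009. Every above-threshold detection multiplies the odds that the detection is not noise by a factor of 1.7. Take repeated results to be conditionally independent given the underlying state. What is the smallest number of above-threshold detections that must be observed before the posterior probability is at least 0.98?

Prior odds: 0.0009 ÷ 0.9991 = 9/9991.
Likelihood ratio per above-threshold detection = 1.7.
Target odds: 0.98 ÷ 0.02 = 49.
Need (9/9991) × 1.7ⁿ ≥ 49, i.e. 1.7ⁿ ≥ 489559/9.
1.7²⁰ ≈40642.3 falls short of 489559/9 but 1.7²¹ ≈69091.9 reaches it, so n = 21.

21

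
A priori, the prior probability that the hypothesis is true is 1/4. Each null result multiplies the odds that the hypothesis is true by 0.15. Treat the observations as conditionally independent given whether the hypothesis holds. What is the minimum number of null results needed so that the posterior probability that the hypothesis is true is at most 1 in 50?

Prior odds: 0.25 ÷ 0.75 = 1/3.
Likelihood ratio per null result = 0.15.
Target odds: 0.02 ÷ 0.98 = 1/49.
Need (1/3) × 0.15ⁿ ≤ 1/49, i.e. 0.15ⁿ ≤ 3/49.
0.15¹ = 0.15 is still above 3/49 but 0.15² = 0.0225 is at or below it, so n = 2.

2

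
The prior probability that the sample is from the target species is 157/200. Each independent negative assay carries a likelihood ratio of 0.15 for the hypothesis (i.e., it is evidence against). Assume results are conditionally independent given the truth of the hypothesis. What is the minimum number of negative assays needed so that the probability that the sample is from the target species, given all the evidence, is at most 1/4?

2

Prior odds: 0.785 ÷ 0.215 = 157/43.
Likelihood ratio per negative assay = 0.15.
Target odds: 0.25 ÷ 0.75 = 1/3.
Require 0.15ⁿ ≤ 1/3 ÷ (157/43) = 43/471.
0.15¹ = 0.15 is still above 43/471 but 0.15² = 0.0225 is at or below it, so n = 2.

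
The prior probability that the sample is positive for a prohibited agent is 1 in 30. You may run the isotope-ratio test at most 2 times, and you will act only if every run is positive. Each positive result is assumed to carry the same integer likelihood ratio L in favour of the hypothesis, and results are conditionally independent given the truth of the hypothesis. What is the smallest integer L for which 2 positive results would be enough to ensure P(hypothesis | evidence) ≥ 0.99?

54

Prior odds = (1/30)/(29/30) = 1/29.
Target odds = 0.99/0.01 = 99.
Need L² ≥ 99 ÷ (1/29) = 2871.
53² = 2809 < 2871 ≤ 2916 = 54², so L = 54.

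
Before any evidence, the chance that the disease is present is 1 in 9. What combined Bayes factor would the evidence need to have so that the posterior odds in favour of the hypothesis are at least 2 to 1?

16

Prior odds = (1/9)/(8/9) = 0.125.
Target odds = 2.
Required Bayes factor = 2 ÷ 0.125 = 16.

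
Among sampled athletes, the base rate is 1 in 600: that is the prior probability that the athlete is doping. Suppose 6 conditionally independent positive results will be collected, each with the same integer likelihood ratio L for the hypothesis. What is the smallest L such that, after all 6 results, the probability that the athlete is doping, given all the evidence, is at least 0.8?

Prior odds = (1/600)/(599/600) = 1/599.
Target odds = 0.8/0.2 = 4.
Need L⁶ ≥ 4 ÷ (1/599) = 2396.
3⁶ = 729 < 2396 ≤ 4096 = 4⁶, so L = 4.

4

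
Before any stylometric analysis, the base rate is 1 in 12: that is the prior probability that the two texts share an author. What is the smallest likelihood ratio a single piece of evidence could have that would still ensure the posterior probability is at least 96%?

Prior odds = (1/12)/(11/12) = 1/11.
Target odds = 0.96/0.04 = 24.
Required Bayes factor = 24 ÷ (1/11) = 264.

264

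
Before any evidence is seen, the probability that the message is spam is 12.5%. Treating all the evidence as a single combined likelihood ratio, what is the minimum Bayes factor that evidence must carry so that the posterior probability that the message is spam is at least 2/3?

Prior odds = 0.125/0.875 = 1/7.
Target odds = (2/3)/(1/3) = 2.
Required Bayes factor = 2 ÷ (1/7) = 14.

14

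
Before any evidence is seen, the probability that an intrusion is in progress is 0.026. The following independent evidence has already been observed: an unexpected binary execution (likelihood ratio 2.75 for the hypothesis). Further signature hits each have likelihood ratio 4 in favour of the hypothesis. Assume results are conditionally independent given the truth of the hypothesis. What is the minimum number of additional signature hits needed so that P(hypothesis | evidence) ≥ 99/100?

6

Prior odds = 0.026/0.974 = 13/487.
Bayes factor of the evidence already in hand = 2.75.
Odds after that evidence = (13/487) × 2.75 = 143/1948.
Target odds = 0.99/0.01 = 99.
Need 4ⁿ ≥ 99 ÷ (143/1948) = 17532/13.
4⁵ = 1024 falls short of 17532/13 but 4⁶ = 4096 reaches it, so n = 6.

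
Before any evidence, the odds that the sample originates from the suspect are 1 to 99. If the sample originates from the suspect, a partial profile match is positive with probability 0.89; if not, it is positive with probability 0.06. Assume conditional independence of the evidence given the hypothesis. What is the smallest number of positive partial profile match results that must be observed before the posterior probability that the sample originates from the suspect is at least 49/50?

Prior odds = 1/99.
Likelihood ratio of a positive = 0.89/0.06 = 89/6.
Target odds: 0.98 ÷ 0.02 = 49.
Need (1/99) × (89/6)ⁿ ≥ 49, i.e. (89/6)ⁿ ≥ 4851.
(89/6)³ = 704969/216 falls short of 4851 but (89/6)⁴ = 62742241/1296 reaches it, so n = 4.

4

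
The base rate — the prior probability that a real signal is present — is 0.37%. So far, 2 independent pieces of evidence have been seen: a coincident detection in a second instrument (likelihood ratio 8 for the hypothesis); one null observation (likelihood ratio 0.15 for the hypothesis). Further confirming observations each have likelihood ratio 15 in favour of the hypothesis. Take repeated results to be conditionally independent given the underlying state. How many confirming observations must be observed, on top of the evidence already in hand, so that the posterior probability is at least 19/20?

Prior odds = 0.0037/0.9963 = 37/9963.
Combined Bayes factor of the evidence already in hand = 8 × 0.15 = 1.2.
Odds after that evidence = (37/9963) × 1.2 = 74/16605.
Target odds = 0.95/0.05 = 19.
Need 15ⁿ ≥ 19 ÷ (74/16605) = 315495/74.
15³ = 3375 falls short of 315495/74 but 15⁴ = 50625 reaches it, so n = 4.

4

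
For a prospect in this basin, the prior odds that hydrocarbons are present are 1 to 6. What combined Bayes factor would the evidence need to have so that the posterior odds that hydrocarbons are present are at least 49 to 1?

Prior odds = 1/6.
Target odds = 49.
Required Bayes factor = 49 ÷ (1/6) = 294.

294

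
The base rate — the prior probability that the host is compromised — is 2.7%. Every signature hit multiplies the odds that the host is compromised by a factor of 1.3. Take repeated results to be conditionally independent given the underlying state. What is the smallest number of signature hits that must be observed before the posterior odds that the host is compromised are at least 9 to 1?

23

Prior odds: 0.027 ÷ 0.973 = 27/973.
Likelihood ratio per signature hit = 1.3.
Target odds = 9.
Need (27/973) × 1.3ⁿ ≥ 9, i.e. 1.3ⁿ ≥ 973/3.
1.3²² ≈321.184 falls short of 973/3 but 1.3²³ ≈417.539 reaches it, so n = 23.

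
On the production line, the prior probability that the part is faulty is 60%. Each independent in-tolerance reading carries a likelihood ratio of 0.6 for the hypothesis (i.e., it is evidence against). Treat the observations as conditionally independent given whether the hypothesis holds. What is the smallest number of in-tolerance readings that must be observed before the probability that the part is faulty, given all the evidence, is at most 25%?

3

Prior odds: 0.6 ÷ 0.4 = 1.5.
Likelihood ratio per in-tolerance reading = 0.6.
Target odds: 0.25 ÷ 0.75 = 1/3.
Require 0.6ⁿ ≤ 1/3 ÷ 1.5 = 2/9.
0.6² = 0.36 is still above 2/9 but 0.6³ = 0.216 is at or below it, so n = 3.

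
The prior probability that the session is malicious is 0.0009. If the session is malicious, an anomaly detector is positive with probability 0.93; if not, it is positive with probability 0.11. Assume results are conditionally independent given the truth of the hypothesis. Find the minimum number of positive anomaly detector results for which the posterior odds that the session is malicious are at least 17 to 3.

5

Prior odds = 0.0009/0.9991 = 9/9991.
Likelihood ratio of a positive = 0.93/0.11 = 93/11.
Target odds = 17/3.
Require (93/11)ⁿ ≥ 17/3 ÷ (9/9991) = 169847/27.
(93/11)⁴ = 74805201/14641 falls short of 169847/27 but (93/11)⁵ ≈43196.8 reaches it, so n = 5.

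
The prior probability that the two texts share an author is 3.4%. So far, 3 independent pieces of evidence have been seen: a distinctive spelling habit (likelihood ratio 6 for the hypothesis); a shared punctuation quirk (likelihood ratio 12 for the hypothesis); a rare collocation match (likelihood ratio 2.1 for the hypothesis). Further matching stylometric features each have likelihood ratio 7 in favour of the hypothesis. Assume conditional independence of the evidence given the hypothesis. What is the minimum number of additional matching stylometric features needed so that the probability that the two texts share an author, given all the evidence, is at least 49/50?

2

Prior odds = 0.034/0.966 = 17/483.
Combined Bayes factor of the evidence already in hand = 6 × 12 × 2.1 = 151.2.
Odds after that evidence = (17/483) × 151.2 = 612/115.
Target odds = 0.98/0.02 = 49.
Need 7ⁿ ≥ 49 ÷ (612/115) = 5635/612.
7¹ = 7 falls short of 5635/612 but 7² = 49 reaches it, so n = 2.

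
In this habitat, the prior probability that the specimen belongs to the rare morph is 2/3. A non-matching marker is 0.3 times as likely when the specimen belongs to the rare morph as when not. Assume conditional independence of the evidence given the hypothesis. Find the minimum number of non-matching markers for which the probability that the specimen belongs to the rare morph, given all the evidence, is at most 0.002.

Prior odds: (2/3) ÷ (1/3) = 2.
Likelihood ratio per non-matching marker = 0.3.
Target odds: 0.002 ÷ 0.998 = 1/499.
Need 2 × 0.3ⁿ ≤ 1/499, i.e. 0.3ⁿ ≤ 1/998.
0.3⁵ = 243/100000 is still above 1/998 but 0.3⁶ = 729/1000000 is at or below it, so n = 6.

6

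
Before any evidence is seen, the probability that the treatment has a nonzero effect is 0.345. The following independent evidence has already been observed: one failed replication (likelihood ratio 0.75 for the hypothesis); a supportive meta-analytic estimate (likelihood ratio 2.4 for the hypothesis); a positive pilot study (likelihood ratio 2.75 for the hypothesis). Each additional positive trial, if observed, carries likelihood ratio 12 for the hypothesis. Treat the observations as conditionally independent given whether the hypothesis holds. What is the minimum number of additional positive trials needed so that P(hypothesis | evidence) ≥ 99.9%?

Prior odds = 0.345/0.655 = 69/131.
Combined Bayes factor of the evidence already in hand = 0.75 × 2.4 × 2.75 = 4.95.
Odds after that evidence = (69/131) × 4.95 = 6831/2620.
Target odds = 0.999/0.001 = 999.
Need 12ⁿ ≥ 999 ÷ (6831/2620) = 96940/253.
12² = 144 falls short of 96940/253 but 12³ = 1728 reaches it, so n = 3.

3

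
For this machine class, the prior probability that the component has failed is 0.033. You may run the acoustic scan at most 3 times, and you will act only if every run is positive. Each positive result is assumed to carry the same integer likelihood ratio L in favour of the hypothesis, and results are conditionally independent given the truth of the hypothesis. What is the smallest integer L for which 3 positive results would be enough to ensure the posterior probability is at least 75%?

5

Prior odds = 0.033/0.967 = 33/967.
Target odds = 0.75/0.25 = 3.
Need L³ ≥ 3 ÷ (33/967) = 967/11.
4³ = 64 < 967/11 ≤ 125 = 5³, so L = 5.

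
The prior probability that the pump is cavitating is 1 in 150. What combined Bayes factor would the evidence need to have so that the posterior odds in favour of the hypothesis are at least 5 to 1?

Prior odds = (1/150)/(149/150) = 1/149.
Target odds = 5.
Required Bayes factor = 5 ÷ (1/149) = 745.

745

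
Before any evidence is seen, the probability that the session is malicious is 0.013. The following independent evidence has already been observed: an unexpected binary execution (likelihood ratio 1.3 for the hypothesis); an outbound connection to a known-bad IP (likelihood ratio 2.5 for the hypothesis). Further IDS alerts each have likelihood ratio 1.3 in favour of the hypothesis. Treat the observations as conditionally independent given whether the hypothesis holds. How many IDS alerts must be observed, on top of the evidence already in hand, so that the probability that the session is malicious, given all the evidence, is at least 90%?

Prior odds = 0.013/0.987 = 13/987.
Combined Bayes factor of the evidence already in hand = 1.3 × 2.5 = 3.25.
Odds after that evidence = (13/987) × 3.25 = 169/3948.
Target odds = 0.9/0.1 = 9.
Need 1.3ⁿ ≥ 9 ÷ (169/3948) = 35532/169.
1.3²⁰ ≈190.05 falls short of 35532/169 but 1.3²¹ ≈247.065 reaches it, so n = 21.

21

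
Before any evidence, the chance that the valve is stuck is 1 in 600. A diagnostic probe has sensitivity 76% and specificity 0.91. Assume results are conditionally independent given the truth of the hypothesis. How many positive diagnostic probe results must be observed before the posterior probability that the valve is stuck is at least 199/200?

6

Prior odds = (1/600)/(599/600) = 1/599.
False-positive rate = 1 − 0.91 = 0.09; likelihood ratio of a positive = 0.76/0.09 = 76/9.
Target odds: 0.995 ÷ 0.005 = 199.
Need (1/599) × (76/9)ⁿ ≥ 199, i.e. (76/9)ⁿ ≥ 119201.
(76/9)⁵ ≈42939.3 falls short of 119201 but (76/9)⁶ ≈362599 reaches it, so n = 6.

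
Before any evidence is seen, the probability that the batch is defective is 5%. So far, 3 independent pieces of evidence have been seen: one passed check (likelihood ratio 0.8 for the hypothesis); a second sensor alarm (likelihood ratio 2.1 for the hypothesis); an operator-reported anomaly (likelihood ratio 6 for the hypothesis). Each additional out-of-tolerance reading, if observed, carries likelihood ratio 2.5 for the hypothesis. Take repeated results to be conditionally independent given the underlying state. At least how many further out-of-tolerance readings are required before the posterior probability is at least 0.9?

Prior odds = 0.05/0.95 = 1/19.
Combined Bayes factor of the evidence already in hand = 0.8 × 2.1 × 6 = 10.08.
Odds after that evidence = (1/19) × 10.08 = 252/475.
Target odds = 0.9/0.1 = 9.
Need 2.5ⁿ ≥ 9 ÷ (252/475) = 475/28.
2.5³ = 15.625 falls short of 475/28 but 2.5⁴ = 39.0625 reaches it, so n = 4.

4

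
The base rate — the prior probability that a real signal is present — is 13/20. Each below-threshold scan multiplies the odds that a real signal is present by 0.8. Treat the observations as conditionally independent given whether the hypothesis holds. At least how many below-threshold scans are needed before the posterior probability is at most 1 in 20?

16

Prior odds = 0.65/0.35 = 13/7.
Likelihood ratio per below-threshold scan = 0.8.
Target posterior odds = 0.05/0.95 = 1/19.
Require 0.8ⁿ ≤ 1/19 ÷ (13/7) = 7/247.
0.8¹⁵ ≈0.0351844 is still above 7/247 but 0.8¹⁶ ≈0.0281475 is at or below it, so n = 16.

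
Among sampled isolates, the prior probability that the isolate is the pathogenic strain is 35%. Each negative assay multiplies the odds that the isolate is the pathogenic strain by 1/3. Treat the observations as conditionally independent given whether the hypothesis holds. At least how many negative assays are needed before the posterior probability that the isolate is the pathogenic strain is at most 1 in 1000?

6

Prior odds: 0.35 ÷ 0.65 = 7/13.
Likelihood ratio per negative assay = 1/3.
Target posterior odds = 0.001/0.999 = 1/999.
Need (7/13) × (1/3)ⁿ ≤ 1/999, i.e. (1/3)ⁿ ≤ 13/6993.
(1/3)⁵ = 1/243 is still above 13/6993 but (1/3)⁶ = 1/729 is at or below it, so n = 6.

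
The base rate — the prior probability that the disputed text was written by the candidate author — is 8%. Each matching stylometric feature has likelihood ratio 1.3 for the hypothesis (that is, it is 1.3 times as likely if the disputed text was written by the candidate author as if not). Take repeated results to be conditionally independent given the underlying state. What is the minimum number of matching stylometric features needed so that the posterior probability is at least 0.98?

25

Prior odds = 0.08/0.92 = 2/23.
Likelihood ratio per matching stylometric feature = 1.3.
Target posterior odds = 0.98/0.02 = 49.
Require 1.3ⁿ ≥ 49 ÷ (2/23) = 563.5.
1.3²⁴ ≈542.801 falls short of 563.5 but 1.3²⁵ ≈705.641 reaches it, so n = 25.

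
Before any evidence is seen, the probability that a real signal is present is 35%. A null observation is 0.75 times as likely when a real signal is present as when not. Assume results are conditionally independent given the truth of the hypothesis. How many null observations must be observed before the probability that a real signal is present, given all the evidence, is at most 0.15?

4

Prior odds: 0.35 ÷ 0.65 = 7/13.
Likelihood ratio per null observation = 0.75.
Target posterior odds = 0.15/0.85 = 3/17.
Require 0.75ⁿ ≤ 3/17 ÷ (7/13) = 39/119.
0.75³ = 0.421875 is still above 39/119 but 0.75⁴ = 0.31640625 is at or below it, so n = 4.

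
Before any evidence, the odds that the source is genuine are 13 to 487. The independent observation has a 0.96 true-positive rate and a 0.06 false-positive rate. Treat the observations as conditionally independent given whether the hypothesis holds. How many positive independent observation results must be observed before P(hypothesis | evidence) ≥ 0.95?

Prior odds = 13/487.
Likelihood ratio of a positive result = 0.96/0.06 = 16.
Target posterior odds = 0.95/0.05 = 19.
Require 16ⁿ ≥ 19 ÷ (13/487) = 9253/13.
16² = 256 falls short of 9253/13 but 16³ = 4096 reaches it, so n = 3.

3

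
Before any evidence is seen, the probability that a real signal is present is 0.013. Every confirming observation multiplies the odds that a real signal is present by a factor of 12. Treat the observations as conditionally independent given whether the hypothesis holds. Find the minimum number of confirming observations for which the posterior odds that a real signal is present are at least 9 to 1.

3

Prior odds: 0.013 ÷ 0.987 = 13/987.
Likelihood ratio per confirming observation = 12.
Target odds = 9.
Require 12ⁿ ≥ 9 ÷ (13/987) = 8883/13.
12² = 144 falls short of 8883/13 but 12³ = 1728 reaches it, so n = 3.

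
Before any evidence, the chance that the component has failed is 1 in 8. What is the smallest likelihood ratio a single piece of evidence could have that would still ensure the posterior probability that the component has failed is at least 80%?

Prior odds = 0.125/0.875 = 1/7.
Target odds = 0.8/0.2 = 4.
Required Bayes factor = 4 ÷ (1/7) = 28.

28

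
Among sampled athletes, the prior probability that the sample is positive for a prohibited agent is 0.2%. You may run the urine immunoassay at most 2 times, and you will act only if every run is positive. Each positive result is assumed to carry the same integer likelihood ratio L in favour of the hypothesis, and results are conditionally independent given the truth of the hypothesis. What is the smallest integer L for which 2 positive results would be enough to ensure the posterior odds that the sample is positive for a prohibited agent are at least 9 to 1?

Prior odds = 0.002/0.998 = 1/499.
Target odds = 9.
Need L² ≥ 9 ÷ (1/499) = 4491.
67² = 4489 < 4491 ≤ 4624 = 68², so L = 68.

68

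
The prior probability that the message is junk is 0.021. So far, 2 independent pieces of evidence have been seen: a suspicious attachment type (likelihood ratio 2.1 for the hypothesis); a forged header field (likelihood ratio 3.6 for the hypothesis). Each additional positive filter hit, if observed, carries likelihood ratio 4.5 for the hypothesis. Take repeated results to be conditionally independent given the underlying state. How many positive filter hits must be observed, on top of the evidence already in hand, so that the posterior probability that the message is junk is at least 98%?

4

Prior odds = 0.021/0.979 = 21/979.
Combined Bayes factor of the evidence already in hand = 2.1 × 3.6 = 7.56.
Odds after that evidence = (21/979) × 7.56 = 3969/24475.
Target odds = 0.98/0.02 = 49.
Need 4.5ⁿ ≥ 49 ÷ (3969/24475) = 24475/81.
4.5³ = 91.125 falls short of 24475/81 but 4.5⁴ = 410.0625 reaches it, so n = 4.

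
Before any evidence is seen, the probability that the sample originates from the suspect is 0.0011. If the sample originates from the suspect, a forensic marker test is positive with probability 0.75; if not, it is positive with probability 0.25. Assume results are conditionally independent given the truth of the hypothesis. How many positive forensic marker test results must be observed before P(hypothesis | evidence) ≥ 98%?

Prior odds: 0.0011 ÷ 0.9989 = 11/9989.
Likelihood ratio of a positive = 0.75/0.25 = 3.
Target odds: 0.98 ÷ 0.02 = 49.
Need (11/9989) × 3ⁿ ≥ 49, i.e. 3ⁿ ≥ 489461/11.
3⁹ = 19683 falls short of 489461/11 but 3¹⁰ = 59049 reaches it, so n = 10.

10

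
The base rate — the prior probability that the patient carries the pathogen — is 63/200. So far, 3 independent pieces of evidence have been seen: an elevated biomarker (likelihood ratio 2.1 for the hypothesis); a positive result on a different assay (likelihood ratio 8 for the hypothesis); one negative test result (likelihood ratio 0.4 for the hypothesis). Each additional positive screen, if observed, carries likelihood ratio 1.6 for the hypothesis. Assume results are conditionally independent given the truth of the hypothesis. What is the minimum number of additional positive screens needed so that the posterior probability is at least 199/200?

Prior odds = 0.315/0.685 = 63/137.
Combined Bayes factor of the evidence already in hand = 2.1 × 8 × 0.4 = 6.72.
Odds after that evidence = (63/137) × 6.72 = 10584/3425.
Target odds = 0.995/0.005 = 199.
Need 1.6ⁿ ≥ 199 ÷ (10584/3425) = 681575/10584.
1.6⁸ = 16777216/390625 falls short of 681575/10584 but 1.6⁹ = 134217728/1953125 reaches it, so n = 9.

9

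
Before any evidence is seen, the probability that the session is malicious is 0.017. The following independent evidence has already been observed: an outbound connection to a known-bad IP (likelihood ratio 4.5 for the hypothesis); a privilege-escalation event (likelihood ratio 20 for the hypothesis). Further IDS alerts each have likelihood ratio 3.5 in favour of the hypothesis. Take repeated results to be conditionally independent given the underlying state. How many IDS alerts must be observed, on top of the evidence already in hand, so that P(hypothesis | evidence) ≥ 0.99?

Prior odds = 0.017/0.983 = 17/983.
Combined Bayes factor of the evidence already in hand = 4.5 × 20 = 90.
Odds after that evidence = (17/983) × 90 = 1530/983.
Target odds = 0.99/0.01 = 99.
Need 3.5ⁿ ≥ 99 ÷ (1530/983) = 10813/170.
3.5³ = 42.875 falls short of 10813/170 but 3.5⁴ = 150.0625 reaches it, so n = 4.

4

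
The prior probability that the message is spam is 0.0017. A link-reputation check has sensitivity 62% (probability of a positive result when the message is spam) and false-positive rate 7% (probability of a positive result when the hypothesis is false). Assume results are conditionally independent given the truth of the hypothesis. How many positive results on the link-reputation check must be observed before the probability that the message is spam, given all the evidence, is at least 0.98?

Prior odds = 0.0017/0.9983 = 17/9983.
Likelihood ratio of a positive result = 0.62/0.07 = 62/7.
Target posterior odds = 0.98/0.02 = 49.
Need (17/9983) × (62/7)ⁿ ≥ 49, i.e. (62/7)ⁿ ≥ 489167/17.
(62/7)⁴ = 14776336/2401 falls short of 489167/17 but (62/7)⁵ = 916132832/16807 reaches it, so n = 5.

5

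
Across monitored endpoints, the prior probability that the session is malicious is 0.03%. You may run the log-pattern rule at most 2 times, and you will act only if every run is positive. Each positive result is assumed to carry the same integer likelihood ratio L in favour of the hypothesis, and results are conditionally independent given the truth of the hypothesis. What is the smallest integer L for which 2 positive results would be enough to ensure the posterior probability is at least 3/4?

100

Prior odds = 0.0003/0.9997 = 3/9997.
Target odds = 0.75/0.25 = 3.
Need L² ≥ 3 ÷ (3/9997) = 9997.
99² = 9801 < 9997 ≤ 10000 = 100², so L = 100.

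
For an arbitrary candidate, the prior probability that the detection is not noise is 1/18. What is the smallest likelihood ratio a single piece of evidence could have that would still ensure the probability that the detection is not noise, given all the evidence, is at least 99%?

1683

Prior odds = (1/18)/(17/18) = 1/17.
Target odds = 0.99/0.01 = 99.
Required Bayes factor = 99 ÷ (1/17) = 1683.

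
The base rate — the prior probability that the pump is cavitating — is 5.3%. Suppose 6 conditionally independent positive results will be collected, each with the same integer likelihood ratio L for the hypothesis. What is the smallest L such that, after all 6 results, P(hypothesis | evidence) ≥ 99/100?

Prior odds = 0.053/0.947 = 53/947.
Target odds = 0.99/0.01 = 99.
Need L⁶ ≥ 99 ÷ (53/947) = 93753/53.
3⁶ = 729 < 93753/53 ≤ 4096 = 4⁶, so L = 4.

4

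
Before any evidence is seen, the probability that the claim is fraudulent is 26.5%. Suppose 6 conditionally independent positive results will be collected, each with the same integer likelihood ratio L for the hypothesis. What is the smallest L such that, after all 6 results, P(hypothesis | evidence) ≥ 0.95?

Prior odds = 0.265/0.735 = 53/147.
Target odds = 0.95/0.05 = 19.
Need L⁶ ≥ 19 ÷ (53/147) = 2793/53.
1⁶ = 1 < 2793/53 ≤ 64 = 2⁶, so L = 2.

2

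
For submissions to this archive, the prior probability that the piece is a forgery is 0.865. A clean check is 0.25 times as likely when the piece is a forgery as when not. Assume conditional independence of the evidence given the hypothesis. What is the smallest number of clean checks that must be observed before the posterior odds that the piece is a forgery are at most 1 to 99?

5

Prior odds: 0.865 ÷ 0.135 = 173/27.
Likelihood ratio per clean check = 0.25.
Target odds = 1/99.
Require 0.25ⁿ ≤ 1/99 ÷ (173/27) = 3/1903.
0.25⁴ = 0.00390625 is still above 3/1903 but 0.25⁵ = 1/1024 is at or below it, so n = 5.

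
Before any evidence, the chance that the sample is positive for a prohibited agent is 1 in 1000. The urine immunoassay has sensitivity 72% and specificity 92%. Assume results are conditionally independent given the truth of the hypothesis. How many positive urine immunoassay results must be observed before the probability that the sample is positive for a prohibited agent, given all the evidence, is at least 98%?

5

Prior odds = 0.001/0.999 = 1/999.
False-positive rate = 1 − 0.92 = 0.08; likelihood ratio of a positive = 0.72/0.08 = 9.
Target odds: 0.98 ÷ 0.02 = 49.
Require 9ⁿ ≥ 49 ÷ (1/999) = 48951.
9⁴ = 6561 falls short of 48951 but 9⁵ = 59049 reaches it, so n = 5.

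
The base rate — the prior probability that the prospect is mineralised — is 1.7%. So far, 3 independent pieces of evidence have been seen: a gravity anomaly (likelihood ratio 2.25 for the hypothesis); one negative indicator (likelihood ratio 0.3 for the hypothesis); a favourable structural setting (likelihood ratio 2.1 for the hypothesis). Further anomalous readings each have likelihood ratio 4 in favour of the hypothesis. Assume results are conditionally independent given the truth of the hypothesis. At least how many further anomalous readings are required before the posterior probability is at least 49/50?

Prior odds = 0.017/0.983 = 17/983.
Combined Bayes factor of the evidence already in hand = 2.25 × 0.3 × 2.1 = 1.4175.
Odds after that evidence = (17/983) × 1.4175 = 9639/393200.
Target odds = 0.98/0.02 = 49.
Need 4ⁿ ≥ 49 ÷ (9639/393200) = 2752400/1377.
4⁵ = 1024 falls short of 2752400/1377 but 4⁶ = 4096 reaches it, so n = 6.

6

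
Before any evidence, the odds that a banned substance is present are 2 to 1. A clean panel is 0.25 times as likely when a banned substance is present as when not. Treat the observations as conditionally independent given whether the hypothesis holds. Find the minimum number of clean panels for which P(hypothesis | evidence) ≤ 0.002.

Prior odds = 2.
Likelihood ratio per clean panel = 0.25.
Target posterior odds = 0.002/0.998 = 1/499.
Need 2 × 0.25ⁿ ≤ 1/499, i.e. 0.25ⁿ ≤ 1/998.
0.25⁴ = 0.00390625 is still above 1/998 but 0.25⁵ = 1/1024 is at or below it, so n = 5.

5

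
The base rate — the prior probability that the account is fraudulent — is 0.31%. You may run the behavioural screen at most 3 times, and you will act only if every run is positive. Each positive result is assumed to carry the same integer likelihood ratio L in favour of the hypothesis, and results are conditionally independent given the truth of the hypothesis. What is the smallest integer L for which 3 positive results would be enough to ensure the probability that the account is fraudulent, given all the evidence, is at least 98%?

Prior odds = 0.0031/0.9969 = 31/9969.
Target odds = 0.98/0.02 = 49.
Need L³ ≥ 49 ÷ (31/9969) = 488481/31.
25³ = 15625 < 488481/31 ≤ 17576 = 26³, so L = 26.

26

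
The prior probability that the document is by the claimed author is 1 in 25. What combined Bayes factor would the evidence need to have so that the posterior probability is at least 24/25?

576

Prior odds = 0.04/0.96 = 1/24.
Target odds = 0.96/0.04 = 24.
Required Bayes factor = 24 ÷ (1/24) = 576.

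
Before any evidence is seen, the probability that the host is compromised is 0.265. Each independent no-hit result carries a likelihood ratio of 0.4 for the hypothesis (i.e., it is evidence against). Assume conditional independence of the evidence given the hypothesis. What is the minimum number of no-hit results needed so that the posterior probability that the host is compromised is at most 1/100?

4

Prior odds = 0.265/0.735 = 53/147.
Likelihood ratio per no-hit result = 0.4.
Target odds: 0.01 ÷ 0.99 = 1/99.
Require 0.4ⁿ ≤ 1/99 ÷ (53/147) = 49/1749.
0.4³ = 0.064 is still above 49/1749 but 0.4⁴ = 0.0256 is at or below it, so n = 4.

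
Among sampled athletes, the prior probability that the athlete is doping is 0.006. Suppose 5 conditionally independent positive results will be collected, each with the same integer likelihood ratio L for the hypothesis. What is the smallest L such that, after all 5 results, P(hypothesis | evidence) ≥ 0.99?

7

Prior odds = 0.006/0.994 = 3/497.
Target odds = 0.99/0.01 = 99.
Need L⁵ ≥ 99 ÷ (3/497) = 16401.
6⁵ = 7776 < 16401 ≤ 16807 = 7⁵, so L = 7.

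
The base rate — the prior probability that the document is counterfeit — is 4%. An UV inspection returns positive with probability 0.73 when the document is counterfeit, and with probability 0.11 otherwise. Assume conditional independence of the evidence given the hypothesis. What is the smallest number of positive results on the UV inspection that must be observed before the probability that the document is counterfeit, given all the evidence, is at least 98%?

Prior odds: 0.04 ÷ 0.96 = 1/24.
Likelihood ratio of a positive result = 0.73/0.11 = 73/11.
Target posterior odds = 0.98/0.02 = 49.
Need (1/24) × (73/11)ⁿ ≥ 49, i.e. (73/11)ⁿ ≥ 1176.
(73/11)³ = 389017/1331 falls short of 1176 but (73/11)⁴ = 28398241/14641 reaches it, so n = 4.

4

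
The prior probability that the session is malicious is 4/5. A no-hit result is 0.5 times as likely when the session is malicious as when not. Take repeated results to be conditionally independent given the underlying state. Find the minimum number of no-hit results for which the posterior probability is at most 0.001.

Prior odds: 0.8 ÷ 0.2 = 4.
Likelihood ratio per no-hit result = 0.5.
Target odds: 0.001 ÷ 0.999 = 1/999.
Require 0.5ⁿ ≤ 1/999 ÷ 4 = 1/3996.
0.5¹¹ = 1/2048 is still above 1/3996 but 0.5¹² = 1/4096 is at or below it, so n = 12.

12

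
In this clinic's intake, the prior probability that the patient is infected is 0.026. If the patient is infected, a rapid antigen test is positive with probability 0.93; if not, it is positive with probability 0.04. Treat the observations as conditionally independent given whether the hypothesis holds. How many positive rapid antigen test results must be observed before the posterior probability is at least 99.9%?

4

Prior odds = 0.026/0.974 = 13/487.
Likelihood ratio of a positive = 0.93/0.04 = 23.25.
Target odds: 0.999 ÷ 0.001 = 999.
Need (13/487) × 23.25ⁿ ≥ 999, i.e. 23.25ⁿ ≥ 486513/13.
23.25³ = 804357/64 falls short of 486513/13 but 23.25⁴ = 74805201/256 reaches it, so n = 4.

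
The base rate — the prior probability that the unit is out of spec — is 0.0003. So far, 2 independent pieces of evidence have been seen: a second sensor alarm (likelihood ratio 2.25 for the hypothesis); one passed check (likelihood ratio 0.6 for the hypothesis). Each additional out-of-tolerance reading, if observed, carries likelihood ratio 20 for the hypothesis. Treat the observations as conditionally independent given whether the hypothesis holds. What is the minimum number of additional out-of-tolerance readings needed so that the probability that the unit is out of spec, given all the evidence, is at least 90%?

Prior odds = 0.0003/0.9997 = 3/9997.
Combined Bayes factor of the evidence already in hand = 2.25 × 0.6 = 1.35.
Odds after that evidence = (3/9997) × 1.35 = 81/199940.
Target odds = 0.9/0.1 = 9.
Need 20ⁿ ≥ 9 ÷ (81/199940) = 199940/9.
20³ = 8000 falls short of 199940/9 but 20⁴ = 160000 reaches it, so n = 4.

4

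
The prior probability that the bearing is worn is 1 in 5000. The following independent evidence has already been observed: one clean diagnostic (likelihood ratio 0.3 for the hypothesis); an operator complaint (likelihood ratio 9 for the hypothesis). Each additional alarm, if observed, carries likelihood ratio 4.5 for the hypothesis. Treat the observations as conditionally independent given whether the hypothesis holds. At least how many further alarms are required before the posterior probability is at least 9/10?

7

Prior odds = 0.0002/0.9998 = 1/4999.
Combined Bayes factor of the evidence already in hand = 0.3 × 9 = 2.7.
Odds after that evidence = (1/4999) × 2.7 = 27/49990.
Target odds = 0.9/0.1 = 9.
Need 4.5ⁿ ≥ 9 ÷ (27/49990) = 49990/3.
4.5⁶ = 8303.765625 falls short of 49990/3 but 4.5⁷ = 4782969/128 reaches it, so n = 7.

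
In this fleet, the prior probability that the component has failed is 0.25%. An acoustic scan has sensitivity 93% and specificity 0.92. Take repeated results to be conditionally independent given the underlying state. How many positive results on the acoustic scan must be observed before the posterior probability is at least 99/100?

5

Prior odds = 0.0025/0.9975 = 1/399.
False-positive rate = 1 − 0.92 = 0.08; likelihood ratio of a positive = 0.93/0.08 = 11.625.
Target posterior odds = 0.99/0.01 = 99.
Need (1/399) × 11.625ⁿ ≥ 99, i.e. 11.625ⁿ ≥ 39501.
11.625⁴ = 74805201/4096 falls short of 39501 but 11.625⁵ ≈212307 reaches it, so n = 5.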